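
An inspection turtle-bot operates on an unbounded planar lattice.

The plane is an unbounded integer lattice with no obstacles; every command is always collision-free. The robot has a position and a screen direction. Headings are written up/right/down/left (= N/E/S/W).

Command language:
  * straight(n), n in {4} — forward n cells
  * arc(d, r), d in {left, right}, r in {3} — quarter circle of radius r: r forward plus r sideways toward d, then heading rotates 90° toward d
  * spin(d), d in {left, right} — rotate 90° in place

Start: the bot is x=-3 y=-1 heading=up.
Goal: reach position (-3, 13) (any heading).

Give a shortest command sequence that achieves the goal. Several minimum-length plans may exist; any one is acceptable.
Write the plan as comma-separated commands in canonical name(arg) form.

begin: x=-3 y=-1 heading=up
1. spin(right) → x=-3 y=-1 heading=right
2. arc(left, 3) → x=0 y=2 heading=up
3. straight(4) → x=0 y=6 heading=up
4. straight(4) → x=0 y=10 heading=up
5. arc(left, 3) → x=-3 y=13 heading=left
shorter routes all fall short; 5 is best.

spin(right), arc(left, 3), straight(4), straight(4), arc(left, 3)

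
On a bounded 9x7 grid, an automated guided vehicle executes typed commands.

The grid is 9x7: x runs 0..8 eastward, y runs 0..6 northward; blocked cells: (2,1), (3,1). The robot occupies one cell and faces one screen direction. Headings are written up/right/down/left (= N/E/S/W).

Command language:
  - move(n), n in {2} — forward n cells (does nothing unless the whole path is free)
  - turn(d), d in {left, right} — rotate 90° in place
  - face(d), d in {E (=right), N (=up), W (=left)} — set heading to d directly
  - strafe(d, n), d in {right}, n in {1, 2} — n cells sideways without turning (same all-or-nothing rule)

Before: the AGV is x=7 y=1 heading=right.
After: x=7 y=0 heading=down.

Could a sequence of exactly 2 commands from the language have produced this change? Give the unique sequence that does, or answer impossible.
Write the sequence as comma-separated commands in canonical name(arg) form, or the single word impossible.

key: running turn(right) before strafe(right, 1) would end elsewhere — order is forced
begin: x=7 y=1 heading=right
1. strafe(right, 1) → x=7 y=0 heading=right
2. turn(right) → x=7 y=0 heading=down
uniquely the one of 64 2-step routes that fits.

strafe(right, 1), turn(right)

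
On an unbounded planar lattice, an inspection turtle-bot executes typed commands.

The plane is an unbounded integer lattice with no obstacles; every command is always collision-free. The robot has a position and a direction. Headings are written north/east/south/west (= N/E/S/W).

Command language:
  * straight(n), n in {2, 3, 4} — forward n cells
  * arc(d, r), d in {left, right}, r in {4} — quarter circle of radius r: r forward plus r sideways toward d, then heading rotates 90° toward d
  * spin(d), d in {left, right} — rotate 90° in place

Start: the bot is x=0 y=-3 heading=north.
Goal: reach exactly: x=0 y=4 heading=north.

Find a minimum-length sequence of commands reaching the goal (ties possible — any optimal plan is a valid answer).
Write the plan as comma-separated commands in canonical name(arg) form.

straight(4), straight(3)

start: x=0 y=-3 heading=north
[1] after straight(4): x=0 y=1 heading=north
[2] after straight(3): x=0 y=4 heading=north
no 1-step plan works, so 2 is optimal.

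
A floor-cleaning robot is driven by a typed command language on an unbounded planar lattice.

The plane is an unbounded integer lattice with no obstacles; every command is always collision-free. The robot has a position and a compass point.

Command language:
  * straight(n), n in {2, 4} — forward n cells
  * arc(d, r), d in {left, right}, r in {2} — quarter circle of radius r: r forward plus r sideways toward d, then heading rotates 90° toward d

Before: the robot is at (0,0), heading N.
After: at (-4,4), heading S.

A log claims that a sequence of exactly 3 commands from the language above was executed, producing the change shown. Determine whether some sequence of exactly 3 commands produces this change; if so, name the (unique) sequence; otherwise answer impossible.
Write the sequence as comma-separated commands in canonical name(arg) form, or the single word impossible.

key: position moved to (-4,4) AND the heading swung to S — translation plus rotation needed
t0: at (0,0), heading N
t=1 straight(4) ⇒ at (0,4), heading N
t=2 arc(left, 2) ⇒ at (-2,6), heading W
t=3 arc(left, 2) ⇒ at (-4,4), heading S
uniquely the one of 64 3-step routes that fits.

straight(4), arc(left, 2), arc(left, 2)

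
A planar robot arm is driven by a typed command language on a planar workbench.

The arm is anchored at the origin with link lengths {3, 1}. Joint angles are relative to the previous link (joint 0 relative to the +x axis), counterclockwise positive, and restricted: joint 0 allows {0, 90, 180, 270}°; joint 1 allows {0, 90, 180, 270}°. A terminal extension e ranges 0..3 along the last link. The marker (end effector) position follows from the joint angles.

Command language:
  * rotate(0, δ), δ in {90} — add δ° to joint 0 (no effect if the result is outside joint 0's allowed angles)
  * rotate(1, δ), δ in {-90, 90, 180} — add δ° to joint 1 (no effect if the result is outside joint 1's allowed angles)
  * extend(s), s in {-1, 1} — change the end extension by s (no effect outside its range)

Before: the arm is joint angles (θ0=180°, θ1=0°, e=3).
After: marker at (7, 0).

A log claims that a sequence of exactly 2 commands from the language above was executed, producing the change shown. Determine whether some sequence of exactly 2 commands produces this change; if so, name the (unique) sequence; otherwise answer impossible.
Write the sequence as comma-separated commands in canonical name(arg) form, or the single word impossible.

rotate(0, 90), rotate(0, 90)

begin: joint angles (θ0=180°, θ1=0°, e=3)
step 1 (rotate(0, 90)): joint angles (θ0=270°, θ1=0°, e=3)
step 2 (rotate(0, 90)): joint angles (θ0=0°, θ1=0°, e=3)
no rival 2-sequence matches.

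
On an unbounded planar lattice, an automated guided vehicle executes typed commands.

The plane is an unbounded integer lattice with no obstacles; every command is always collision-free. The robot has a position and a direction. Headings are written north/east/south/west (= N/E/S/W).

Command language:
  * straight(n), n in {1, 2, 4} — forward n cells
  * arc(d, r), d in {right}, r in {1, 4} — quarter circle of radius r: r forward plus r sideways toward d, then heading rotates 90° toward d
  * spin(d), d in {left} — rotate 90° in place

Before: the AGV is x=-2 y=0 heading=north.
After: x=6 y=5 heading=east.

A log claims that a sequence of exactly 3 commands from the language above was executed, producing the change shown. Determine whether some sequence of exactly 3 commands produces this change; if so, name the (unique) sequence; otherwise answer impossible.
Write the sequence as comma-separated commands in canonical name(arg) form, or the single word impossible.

key: running straight(4) before straight(1) would end elsewhere — order is forced
from: x=-2 y=0 heading=north
1. straight(1) → x=-2 y=1 heading=north
2. arc(right, 4) → x=2 y=5 heading=east
3. straight(4) → x=6 y=5 heading=east
no rival 3-sequence matches.

straight(1), arc(right, 4), straight(4)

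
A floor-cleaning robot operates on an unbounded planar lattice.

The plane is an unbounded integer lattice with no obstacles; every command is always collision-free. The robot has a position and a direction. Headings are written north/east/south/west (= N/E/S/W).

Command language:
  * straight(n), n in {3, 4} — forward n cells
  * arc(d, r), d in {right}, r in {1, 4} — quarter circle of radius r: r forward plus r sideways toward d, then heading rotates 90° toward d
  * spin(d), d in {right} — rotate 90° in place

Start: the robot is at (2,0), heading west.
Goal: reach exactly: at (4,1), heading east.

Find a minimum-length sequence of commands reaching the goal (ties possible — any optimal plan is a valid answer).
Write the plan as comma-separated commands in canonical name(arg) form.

initial: at (2,0), heading west
t=1 arc(right, 1) ⇒ at (1,1), heading north
t=2 spin(right) ⇒ at (1,1), heading east
t=3 straight(3) ⇒ at (4,1), heading east
no 2-step plan works, so 3 is optimal.

arc(right, 1), spin(right), straight(3)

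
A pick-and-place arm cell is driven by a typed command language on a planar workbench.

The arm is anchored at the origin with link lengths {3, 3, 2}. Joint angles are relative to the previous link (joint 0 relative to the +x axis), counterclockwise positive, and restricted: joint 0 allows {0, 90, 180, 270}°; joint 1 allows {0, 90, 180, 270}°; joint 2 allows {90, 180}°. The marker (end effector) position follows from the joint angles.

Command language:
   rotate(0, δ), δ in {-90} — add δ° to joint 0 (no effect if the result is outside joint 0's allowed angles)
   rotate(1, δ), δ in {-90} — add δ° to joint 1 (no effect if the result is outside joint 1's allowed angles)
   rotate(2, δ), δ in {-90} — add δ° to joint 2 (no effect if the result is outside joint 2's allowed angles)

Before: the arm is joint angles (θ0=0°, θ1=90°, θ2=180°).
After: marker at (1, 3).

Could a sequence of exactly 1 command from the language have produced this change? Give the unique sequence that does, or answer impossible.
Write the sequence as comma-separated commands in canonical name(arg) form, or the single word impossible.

begin: joint angles (θ0=0°, θ1=90°, θ2=180°)
1. rotate(2, -90) → joint angles (θ0=0°, θ1=90°, θ2=90°)
all 3 alternatives checked — unique.

rotate(2, -90)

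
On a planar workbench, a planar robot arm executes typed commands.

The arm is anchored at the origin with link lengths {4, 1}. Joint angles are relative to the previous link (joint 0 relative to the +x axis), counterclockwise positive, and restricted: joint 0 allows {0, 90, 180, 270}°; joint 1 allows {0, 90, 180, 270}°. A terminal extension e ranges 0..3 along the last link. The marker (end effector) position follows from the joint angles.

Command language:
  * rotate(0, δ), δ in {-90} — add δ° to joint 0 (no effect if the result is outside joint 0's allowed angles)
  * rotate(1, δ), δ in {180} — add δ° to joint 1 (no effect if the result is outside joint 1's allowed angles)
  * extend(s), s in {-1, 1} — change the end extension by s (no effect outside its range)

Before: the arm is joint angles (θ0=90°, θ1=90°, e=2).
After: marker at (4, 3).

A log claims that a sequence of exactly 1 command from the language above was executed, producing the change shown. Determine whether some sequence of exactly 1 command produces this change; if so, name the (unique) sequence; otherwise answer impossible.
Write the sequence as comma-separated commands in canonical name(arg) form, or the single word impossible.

from: joint angles (θ0=90°, θ1=90°, e=2)
t=1 rotate(0, -90) ⇒ joint angles (θ0=0°, θ1=90°, e=2)
uniquely the one of 4 1-step routes that fits.

rotate(0, -90)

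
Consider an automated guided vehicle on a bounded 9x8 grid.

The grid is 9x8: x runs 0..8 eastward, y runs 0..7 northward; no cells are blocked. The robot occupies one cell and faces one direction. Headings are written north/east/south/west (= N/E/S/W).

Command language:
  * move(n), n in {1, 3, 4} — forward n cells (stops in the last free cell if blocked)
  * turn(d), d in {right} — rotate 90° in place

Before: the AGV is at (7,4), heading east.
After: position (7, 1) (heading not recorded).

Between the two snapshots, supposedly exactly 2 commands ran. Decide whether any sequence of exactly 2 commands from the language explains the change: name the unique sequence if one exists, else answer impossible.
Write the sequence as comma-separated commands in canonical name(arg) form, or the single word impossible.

key: order matters: swapping turn(right) and move(3) lands elsewhere
from: at (7,4), heading east
step 1 (turn(right)): at (7,4), heading south
step 2 (move(3)): at (7,1), heading south
uniquely the one of 16 2-step routes that fits.

turn(right), move(3)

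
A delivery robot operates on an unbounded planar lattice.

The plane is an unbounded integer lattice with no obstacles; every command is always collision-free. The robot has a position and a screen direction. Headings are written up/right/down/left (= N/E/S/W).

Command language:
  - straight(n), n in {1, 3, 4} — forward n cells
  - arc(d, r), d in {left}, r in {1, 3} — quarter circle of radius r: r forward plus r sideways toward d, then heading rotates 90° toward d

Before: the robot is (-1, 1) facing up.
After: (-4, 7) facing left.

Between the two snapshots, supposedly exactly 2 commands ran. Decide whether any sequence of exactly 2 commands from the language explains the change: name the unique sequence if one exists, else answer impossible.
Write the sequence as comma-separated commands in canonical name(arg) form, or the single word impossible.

key: position moved to (-4,7) AND the heading swung to W — translation plus rotation needed
from: (-1, 1) facing up
step 1 (straight(3)): (-1, 4) facing up
step 2 (arc(left, 3)): (-4, 7) facing left
uniquely the one of 25 2-step routes that fits.

straight(3), arc(left, 3)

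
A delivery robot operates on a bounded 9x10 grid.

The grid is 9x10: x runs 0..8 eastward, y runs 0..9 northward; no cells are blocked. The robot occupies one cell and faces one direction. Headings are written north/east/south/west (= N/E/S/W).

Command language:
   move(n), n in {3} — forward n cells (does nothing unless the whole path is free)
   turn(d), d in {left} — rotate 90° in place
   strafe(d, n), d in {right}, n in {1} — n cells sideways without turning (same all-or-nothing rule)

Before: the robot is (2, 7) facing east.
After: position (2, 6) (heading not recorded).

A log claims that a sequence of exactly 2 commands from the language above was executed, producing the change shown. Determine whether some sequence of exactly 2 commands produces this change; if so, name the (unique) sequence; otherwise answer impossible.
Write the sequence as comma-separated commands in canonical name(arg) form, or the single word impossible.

strafe(right, 1), turn(left)

key: order matters: swapping strafe(right, 1) and turn(left) lands elsewhere
begin: (2, 7) facing east
[1] after strafe(right, 1): (2, 6) facing east
[2] after turn(left): (2, 6) facing north
no rival 2-sequence matches.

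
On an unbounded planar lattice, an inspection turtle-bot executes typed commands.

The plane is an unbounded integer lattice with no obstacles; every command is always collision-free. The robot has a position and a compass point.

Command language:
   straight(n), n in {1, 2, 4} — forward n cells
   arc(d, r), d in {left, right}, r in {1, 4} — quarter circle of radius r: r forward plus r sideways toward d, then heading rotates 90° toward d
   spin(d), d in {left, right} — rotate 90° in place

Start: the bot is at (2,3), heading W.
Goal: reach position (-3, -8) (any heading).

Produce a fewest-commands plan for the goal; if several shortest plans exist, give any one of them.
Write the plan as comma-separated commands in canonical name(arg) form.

arc(left, 1), straight(4), straight(2), arc(right, 4)

initial: at (2,3), heading W
[1] after arc(left, 1): at (1,2), heading S
[2] after straight(4): at (1,-2), heading S
[3] after straight(2): at (1,-4), heading S
[4] after arc(right, 4): at (-3,-8), heading W
no 3-step plan works, so 4 is optimal.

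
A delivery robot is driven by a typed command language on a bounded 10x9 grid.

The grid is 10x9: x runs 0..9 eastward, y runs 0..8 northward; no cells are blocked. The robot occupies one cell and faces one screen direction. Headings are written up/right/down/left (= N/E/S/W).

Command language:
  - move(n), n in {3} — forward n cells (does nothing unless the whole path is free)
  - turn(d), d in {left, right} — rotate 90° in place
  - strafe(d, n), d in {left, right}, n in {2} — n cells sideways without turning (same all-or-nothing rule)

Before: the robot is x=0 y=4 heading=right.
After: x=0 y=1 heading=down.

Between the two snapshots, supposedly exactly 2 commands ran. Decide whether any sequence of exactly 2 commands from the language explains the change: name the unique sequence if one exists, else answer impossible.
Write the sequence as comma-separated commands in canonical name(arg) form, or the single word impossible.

turn(right), move(3)

key: position moved to (0,1) AND the heading swung to S — translation plus rotation needed
begin: x=0 y=4 heading=right
[1] after turn(right): x=0 y=4 heading=down
[2] after move(3): x=0 y=1 heading=down
no other 2-command option fits: unique.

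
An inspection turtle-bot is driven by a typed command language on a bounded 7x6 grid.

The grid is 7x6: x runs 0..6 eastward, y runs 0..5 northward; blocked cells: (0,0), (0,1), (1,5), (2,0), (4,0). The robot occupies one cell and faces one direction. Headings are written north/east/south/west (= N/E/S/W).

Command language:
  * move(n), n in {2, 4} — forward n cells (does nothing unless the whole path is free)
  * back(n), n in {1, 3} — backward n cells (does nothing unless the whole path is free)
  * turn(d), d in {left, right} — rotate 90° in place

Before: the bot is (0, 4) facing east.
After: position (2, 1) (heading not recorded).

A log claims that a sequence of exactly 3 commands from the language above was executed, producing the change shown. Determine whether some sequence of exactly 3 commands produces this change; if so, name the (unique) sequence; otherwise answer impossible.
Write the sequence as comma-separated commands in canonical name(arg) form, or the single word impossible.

key: order matters: swapping move(2) and back(3) lands elsewhere
from: (0, 4) facing east
step 1 (move(2)): (2, 4) facing east
step 2 (turn(left)): (2, 4) facing north
step 3 (back(3)): (2, 1) facing north
no other 3-command option fits: unique.

move(2), turn(left), back(3)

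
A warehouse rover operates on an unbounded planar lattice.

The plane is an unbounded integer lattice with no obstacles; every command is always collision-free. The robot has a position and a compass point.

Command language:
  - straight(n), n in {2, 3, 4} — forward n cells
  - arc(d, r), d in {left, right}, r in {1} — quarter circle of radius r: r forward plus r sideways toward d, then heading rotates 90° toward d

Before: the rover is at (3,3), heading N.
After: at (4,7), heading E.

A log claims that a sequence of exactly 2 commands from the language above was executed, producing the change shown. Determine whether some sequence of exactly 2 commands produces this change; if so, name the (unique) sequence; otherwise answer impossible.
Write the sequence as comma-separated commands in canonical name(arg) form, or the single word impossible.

straight(3), arc(right, 1)

key: running arc(right, 1) before straight(3) would end elsewhere — order is forced
from: at (3,3), heading N
1. straight(3) → at (3,6), heading N
2. arc(right, 1) → at (4,7), heading E
uniquely the one of 25 2-step routes that fits.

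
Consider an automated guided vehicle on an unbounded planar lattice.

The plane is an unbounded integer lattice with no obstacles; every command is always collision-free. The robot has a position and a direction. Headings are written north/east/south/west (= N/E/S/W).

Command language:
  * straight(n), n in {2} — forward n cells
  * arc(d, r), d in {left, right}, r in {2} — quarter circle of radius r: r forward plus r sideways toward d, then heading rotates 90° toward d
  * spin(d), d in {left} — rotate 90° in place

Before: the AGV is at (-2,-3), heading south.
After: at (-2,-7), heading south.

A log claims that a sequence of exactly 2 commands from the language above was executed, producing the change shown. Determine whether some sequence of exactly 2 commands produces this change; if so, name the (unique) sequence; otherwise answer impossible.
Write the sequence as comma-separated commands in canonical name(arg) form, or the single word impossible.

straight(2), straight(2)

key: still facing S at the end — nothing in the sequence rotates
start: at (-2,-3), heading south
step 1 (straight(2)): at (-2,-5), heading south
step 2 (straight(2)): at (-2,-7), heading south
all 16 alternatives checked — unique.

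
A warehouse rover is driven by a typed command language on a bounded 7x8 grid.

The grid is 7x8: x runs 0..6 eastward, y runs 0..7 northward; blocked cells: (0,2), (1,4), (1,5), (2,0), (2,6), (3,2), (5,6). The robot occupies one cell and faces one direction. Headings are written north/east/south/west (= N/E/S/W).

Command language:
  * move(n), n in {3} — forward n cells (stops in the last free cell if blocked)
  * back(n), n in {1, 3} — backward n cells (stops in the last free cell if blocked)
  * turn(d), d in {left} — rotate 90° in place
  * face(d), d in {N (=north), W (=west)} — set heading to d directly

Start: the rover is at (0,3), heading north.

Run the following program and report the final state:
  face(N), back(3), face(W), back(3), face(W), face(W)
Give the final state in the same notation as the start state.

start: at (0,3), heading north
[1] after face(N): at (0,3), heading north
[2] after back(3): at (0,3), heading north
[3] after face(W): at (0,3), heading west
[4] after back(3): at (3,3), heading west
[5] after face(W): at (3,3), heading west
[6] after face(W): at (3,3), heading west

at (3,3), heading west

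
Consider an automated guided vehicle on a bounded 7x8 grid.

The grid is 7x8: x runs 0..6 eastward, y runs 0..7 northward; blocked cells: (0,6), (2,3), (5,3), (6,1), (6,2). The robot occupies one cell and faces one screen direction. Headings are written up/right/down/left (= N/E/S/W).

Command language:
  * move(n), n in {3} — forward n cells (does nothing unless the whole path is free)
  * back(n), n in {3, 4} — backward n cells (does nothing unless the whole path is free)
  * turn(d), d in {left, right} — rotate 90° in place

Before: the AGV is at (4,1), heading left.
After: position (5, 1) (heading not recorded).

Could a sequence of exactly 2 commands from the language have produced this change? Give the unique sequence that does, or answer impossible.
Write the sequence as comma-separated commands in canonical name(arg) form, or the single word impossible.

key: order matters: swapping move(3) and back(4) lands elsewhere
t0: at (4,1), heading left
1. move(3) → at (1,1), heading left
2. back(4) → at (5,1), heading left
no other 2-command option fits: unique.

move(3), back(4)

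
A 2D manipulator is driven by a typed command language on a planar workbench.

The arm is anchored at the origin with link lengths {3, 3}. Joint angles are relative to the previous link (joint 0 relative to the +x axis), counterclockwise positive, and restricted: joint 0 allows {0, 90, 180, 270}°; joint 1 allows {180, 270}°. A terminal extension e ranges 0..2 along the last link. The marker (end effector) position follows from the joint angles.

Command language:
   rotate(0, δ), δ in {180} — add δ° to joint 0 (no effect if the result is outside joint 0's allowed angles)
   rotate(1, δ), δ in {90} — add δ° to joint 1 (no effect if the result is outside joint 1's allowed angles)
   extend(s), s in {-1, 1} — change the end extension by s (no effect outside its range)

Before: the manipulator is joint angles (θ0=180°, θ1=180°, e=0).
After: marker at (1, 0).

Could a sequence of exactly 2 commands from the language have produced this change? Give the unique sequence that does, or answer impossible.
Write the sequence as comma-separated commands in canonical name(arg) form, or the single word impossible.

extend(-1), extend(1)

key: order matters: swapping extend(-1) and extend(1) lands elsewhere
initial: joint angles (θ0=180°, θ1=180°, e=0)
step 1 (extend(-1)): joint angles (θ0=180°, θ1=180°, e=0)
step 2 (extend(1)): joint angles (θ0=180°, θ1=180°, e=1)
uniquely the one of 16 2-step routes that fits.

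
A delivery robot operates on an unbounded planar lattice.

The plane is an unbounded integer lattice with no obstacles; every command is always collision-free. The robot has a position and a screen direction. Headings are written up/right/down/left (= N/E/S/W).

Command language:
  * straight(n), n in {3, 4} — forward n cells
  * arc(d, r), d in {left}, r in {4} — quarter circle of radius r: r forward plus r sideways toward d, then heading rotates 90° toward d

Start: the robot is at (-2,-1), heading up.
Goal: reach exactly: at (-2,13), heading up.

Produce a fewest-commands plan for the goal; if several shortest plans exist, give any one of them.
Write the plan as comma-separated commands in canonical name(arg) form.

initial: at (-2,-1), heading up
step 1 (straight(4)): at (-2,3), heading up
step 2 (straight(4)): at (-2,7), heading up
step 3 (straight(3)): at (-2,10), heading up
step 4 (straight(3)): at (-2,13), heading up
nothing shorter than 4 reaches the goal.

straight(4), straight(4), straight(3), straight(3)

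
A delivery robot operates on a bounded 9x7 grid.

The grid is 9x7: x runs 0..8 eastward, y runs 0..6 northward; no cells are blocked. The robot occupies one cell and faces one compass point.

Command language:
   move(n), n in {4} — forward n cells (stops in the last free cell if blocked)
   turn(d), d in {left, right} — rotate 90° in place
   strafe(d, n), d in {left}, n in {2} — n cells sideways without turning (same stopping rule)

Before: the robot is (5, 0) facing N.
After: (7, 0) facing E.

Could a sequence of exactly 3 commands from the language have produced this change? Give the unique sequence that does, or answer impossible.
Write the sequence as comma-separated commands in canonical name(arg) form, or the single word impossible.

strafe(left, 2), turn(right), move(4)

key: cell and facing (now E) both changed — the 3 commands mix motion and turning
start: (5, 0) facing N
1. strafe(left, 2) → (3, 0) facing N
2. turn(right) → (3, 0) facing E
3. move(4) → (7, 0) facing E
uniquely the one of 64 3-step routes that fits.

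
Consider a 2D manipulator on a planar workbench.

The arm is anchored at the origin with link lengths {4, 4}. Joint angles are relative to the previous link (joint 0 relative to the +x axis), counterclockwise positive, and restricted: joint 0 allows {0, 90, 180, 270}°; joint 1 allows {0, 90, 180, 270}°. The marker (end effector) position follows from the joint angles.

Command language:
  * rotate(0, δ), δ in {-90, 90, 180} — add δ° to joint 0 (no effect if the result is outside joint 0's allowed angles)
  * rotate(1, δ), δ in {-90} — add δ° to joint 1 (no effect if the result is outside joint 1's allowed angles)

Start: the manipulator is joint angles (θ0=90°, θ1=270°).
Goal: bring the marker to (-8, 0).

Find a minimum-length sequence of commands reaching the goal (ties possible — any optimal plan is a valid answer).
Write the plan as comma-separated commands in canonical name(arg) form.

t0: joint angles (θ0=90°, θ1=270°)
step 1 (rotate(1, -90)): joint angles (θ0=90°, θ1=180°)
step 2 (rotate(1, -90)): joint angles (θ0=90°, θ1=90°)
step 3 (rotate(1, -90)): joint angles (θ0=90°, θ1=0°)
step 4 (rotate(0, 90)): joint angles (θ0=180°, θ1=0°)
no 3-step plan works, so 4 is optimal.

rotate(1, -90), rotate(1, -90), rotate(1, -90), rotate(0, 90)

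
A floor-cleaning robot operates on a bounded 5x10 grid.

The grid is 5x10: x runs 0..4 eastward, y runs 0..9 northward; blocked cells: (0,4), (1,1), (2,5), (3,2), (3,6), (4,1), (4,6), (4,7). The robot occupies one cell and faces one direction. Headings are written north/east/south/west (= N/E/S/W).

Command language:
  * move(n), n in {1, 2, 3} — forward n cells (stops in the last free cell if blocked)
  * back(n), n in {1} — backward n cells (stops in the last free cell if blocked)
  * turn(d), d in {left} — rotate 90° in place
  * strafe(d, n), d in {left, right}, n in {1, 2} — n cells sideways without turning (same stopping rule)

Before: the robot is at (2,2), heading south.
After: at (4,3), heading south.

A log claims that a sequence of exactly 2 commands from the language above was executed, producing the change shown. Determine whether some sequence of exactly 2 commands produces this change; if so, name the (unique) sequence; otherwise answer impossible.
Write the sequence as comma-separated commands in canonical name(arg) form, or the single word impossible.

key: still facing S at the end — nothing in the sequence rotates
start: at (2,2), heading south
1. back(1) → at (2,3), heading south
2. strafe(left, 2) → at (4,3), heading south
all 81 alternatives checked — unique.

back(1), strafe(left, 2)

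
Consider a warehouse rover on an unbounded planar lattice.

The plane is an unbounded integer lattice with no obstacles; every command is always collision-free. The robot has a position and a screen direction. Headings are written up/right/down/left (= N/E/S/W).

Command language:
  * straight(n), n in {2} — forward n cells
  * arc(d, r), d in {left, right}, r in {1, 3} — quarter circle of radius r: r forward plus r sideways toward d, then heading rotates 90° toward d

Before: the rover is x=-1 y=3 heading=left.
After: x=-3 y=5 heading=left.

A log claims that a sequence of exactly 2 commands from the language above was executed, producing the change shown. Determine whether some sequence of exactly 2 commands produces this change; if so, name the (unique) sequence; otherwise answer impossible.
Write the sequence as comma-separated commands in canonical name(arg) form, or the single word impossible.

arc(right, 1), arc(left, 1)

key: running arc(left, 1) before arc(right, 1) would end elsewhere — order is forced
t0: x=-1 y=3 heading=left
[1] after arc(right, 1): x=-2 y=4 heading=up
[2] after arc(left, 1): x=-3 y=5 heading=left
no other 2-command option fits: unique.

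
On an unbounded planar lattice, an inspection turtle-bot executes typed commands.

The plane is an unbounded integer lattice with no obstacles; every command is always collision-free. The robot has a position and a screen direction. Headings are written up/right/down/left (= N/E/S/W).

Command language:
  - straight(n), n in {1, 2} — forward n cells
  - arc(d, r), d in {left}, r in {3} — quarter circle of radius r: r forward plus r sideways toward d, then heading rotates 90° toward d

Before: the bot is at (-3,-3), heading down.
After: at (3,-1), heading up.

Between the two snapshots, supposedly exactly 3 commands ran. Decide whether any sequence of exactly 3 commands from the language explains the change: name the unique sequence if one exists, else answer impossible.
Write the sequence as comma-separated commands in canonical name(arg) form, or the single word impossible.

arc(left, 3), arc(left, 3), straight(2)

key: running straight(2) before arc(left, 3) would end elsewhere — order is forced
t0: at (-3,-3), heading down
[1] after arc(left, 3): at (0,-6), heading right
[2] after arc(left, 3): at (3,-3), heading up
[3] after straight(2): at (3,-1), heading up
uniquely the one of 27 3-step routes that fits.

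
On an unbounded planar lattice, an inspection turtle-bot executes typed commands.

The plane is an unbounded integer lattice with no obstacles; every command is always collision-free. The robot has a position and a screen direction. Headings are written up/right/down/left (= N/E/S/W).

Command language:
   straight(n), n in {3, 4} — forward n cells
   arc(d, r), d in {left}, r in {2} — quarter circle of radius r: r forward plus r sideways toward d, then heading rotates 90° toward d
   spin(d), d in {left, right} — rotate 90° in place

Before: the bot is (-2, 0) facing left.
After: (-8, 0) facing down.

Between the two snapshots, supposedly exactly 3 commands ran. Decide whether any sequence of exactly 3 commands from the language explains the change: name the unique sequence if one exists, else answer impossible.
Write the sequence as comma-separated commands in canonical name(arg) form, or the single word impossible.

straight(3), straight(3), spin(left)

key: position moved to (-8,0) AND the heading swung to S — translation plus rotation needed
from: (-2, 0) facing left
1. straight(3) → (-5, 0) facing left
2. straight(3) → (-8, 0) facing left
3. spin(left) → (-8, 0) facing down
uniquely the one of 125 3-step routes that fits.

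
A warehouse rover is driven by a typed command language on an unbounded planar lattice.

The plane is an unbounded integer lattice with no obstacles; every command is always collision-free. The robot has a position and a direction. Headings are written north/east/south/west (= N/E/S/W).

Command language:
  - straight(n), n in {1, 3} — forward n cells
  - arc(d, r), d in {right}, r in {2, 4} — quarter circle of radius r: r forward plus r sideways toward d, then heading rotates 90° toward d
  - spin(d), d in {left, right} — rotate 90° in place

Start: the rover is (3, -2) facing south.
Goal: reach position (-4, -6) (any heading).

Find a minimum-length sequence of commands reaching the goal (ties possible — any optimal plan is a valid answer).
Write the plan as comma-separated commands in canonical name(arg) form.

arc(right, 4), straight(3)

from: (3, -2) facing south
t=1 arc(right, 4) ⇒ (-1, -6) facing west
t=2 straight(3) ⇒ (-4, -6) facing west
shorter routes all fall short; 2 is best.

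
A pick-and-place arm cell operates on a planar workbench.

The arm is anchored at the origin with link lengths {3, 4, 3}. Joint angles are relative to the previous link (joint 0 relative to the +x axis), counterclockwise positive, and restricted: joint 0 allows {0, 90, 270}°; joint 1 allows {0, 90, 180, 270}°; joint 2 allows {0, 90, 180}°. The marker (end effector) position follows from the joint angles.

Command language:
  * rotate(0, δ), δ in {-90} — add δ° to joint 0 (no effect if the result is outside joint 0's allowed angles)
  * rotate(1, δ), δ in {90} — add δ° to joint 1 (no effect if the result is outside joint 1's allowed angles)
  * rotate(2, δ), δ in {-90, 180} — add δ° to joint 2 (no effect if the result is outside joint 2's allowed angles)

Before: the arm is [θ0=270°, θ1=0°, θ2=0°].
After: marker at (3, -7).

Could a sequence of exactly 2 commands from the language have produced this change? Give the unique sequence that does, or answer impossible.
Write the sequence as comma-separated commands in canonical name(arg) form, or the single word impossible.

rotate(2, 180), rotate(2, -90)

key: order matters: swapping rotate(2, 180) and rotate(2, -90) lands elsewhere
initial: [θ0=270°, θ1=0°, θ2=0°]
[1] after rotate(2, 180): [θ0=270°, θ1=0°, θ2=180°]
[2] after rotate(2, -90): [θ0=270°, θ1=0°, θ2=90°]
uniquely the one of 16 2-step routes that fits.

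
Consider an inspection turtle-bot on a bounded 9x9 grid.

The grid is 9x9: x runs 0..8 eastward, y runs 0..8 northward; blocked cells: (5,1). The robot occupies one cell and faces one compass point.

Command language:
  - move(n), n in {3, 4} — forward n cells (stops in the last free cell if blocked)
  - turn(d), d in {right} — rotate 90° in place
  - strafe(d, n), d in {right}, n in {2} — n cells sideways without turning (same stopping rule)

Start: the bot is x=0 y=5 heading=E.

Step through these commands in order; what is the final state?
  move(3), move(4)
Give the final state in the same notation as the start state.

x=7 y=5 heading=E

t0: x=0 y=5 heading=E
step 1 (move(3)): x=3 y=5 heading=E
step 2 (move(4)): x=7 y=5 heading=E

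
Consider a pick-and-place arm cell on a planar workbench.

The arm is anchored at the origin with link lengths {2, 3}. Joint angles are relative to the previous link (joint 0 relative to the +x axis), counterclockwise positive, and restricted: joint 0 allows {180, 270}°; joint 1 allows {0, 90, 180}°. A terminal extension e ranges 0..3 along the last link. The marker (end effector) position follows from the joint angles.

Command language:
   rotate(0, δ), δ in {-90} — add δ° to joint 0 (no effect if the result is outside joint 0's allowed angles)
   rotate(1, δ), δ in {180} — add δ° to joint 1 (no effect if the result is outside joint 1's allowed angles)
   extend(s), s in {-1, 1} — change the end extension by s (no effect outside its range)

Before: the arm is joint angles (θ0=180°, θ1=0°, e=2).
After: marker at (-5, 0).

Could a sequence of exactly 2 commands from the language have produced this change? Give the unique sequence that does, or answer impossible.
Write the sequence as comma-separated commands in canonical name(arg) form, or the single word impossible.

start: joint angles (θ0=180°, θ1=0°, e=2)
[1] after extend(-1): joint angles (θ0=180°, θ1=0°, e=1)
[2] after extend(-1): joint angles (θ0=180°, θ1=0°, e=0)
uniquely the one of 16 2-step routes that fits.

extend(-1), extend(-1)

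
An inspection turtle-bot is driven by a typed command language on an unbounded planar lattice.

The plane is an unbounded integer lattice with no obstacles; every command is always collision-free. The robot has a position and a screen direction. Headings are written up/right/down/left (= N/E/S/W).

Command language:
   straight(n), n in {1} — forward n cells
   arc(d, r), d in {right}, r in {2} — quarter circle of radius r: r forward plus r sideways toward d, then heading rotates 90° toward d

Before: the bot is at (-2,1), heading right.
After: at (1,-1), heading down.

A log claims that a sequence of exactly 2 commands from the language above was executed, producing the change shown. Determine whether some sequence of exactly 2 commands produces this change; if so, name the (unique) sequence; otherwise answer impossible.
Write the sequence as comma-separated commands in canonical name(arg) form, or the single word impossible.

key: cell and facing (now S) both changed — the 2 commands mix motion and turning
t0: at (-2,1), heading right
1. straight(1) → at (-1,1), heading right
2. arc(right, 2) → at (1,-1), heading down
all 4 alternatives checked — unique.

straight(1), arc(right, 2)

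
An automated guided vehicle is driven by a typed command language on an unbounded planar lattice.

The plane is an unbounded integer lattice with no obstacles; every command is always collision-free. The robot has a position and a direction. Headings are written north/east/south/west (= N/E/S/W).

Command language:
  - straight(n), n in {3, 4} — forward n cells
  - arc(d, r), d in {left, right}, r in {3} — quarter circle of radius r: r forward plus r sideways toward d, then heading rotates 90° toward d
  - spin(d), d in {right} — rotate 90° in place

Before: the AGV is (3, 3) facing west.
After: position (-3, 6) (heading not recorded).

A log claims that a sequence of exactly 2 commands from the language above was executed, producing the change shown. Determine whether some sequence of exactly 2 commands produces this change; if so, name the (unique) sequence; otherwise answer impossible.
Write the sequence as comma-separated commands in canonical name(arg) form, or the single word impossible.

key: order matters: swapping straight(3) and arc(right, 3) lands elsewhere
begin: (3, 3) facing west
t=1 straight(3) ⇒ (0, 3) facing west
t=2 arc(right, 3) ⇒ (-3, 6) facing north
uniquely the one of 25 2-step routes that fits.

straight(3), arc(right, 3)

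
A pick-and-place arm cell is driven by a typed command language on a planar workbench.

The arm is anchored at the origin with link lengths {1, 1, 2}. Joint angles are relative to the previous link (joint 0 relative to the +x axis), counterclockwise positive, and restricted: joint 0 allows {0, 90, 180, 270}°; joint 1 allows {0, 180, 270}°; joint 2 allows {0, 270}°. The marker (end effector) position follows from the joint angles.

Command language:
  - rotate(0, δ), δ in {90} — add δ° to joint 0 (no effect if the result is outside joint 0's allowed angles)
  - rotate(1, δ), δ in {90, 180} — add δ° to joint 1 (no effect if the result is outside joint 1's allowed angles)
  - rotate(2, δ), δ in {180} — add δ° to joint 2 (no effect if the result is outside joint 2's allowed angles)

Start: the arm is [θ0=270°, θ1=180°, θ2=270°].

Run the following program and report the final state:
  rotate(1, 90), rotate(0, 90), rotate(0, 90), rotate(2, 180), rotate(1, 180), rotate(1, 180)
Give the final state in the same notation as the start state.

start: [θ0=270°, θ1=180°, θ2=270°]
[1] after rotate(1, 90): [θ0=270°, θ1=270°, θ2=270°]
[2] after rotate(0, 90): [θ0=0°, θ1=270°, θ2=270°]
[3] after rotate(0, 90): [θ0=90°, θ1=270°, θ2=270°]
[4] after rotate(2, 180): [θ0=90°, θ1=270°, θ2=270°]
[5] after rotate(1, 180): [θ0=90°, θ1=270°, θ2=270°]
[6] after rotate(1, 180): [θ0=90°, θ1=270°, θ2=270°]

[θ0=90°, θ1=270°, θ2=270°]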